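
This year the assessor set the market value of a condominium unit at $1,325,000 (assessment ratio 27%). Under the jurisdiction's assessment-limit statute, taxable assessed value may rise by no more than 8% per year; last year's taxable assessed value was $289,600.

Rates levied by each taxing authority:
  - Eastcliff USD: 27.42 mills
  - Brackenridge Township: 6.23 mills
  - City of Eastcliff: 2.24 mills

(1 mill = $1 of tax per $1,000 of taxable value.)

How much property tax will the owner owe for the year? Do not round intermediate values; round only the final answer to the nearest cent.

Uncapped assessed value = $1,325,000 × 0.27 = $357,750
Cap limit = $289,600 × 1.08 = $312,768
Taxable assessed value = min($357,750, $312,768) = $312,768 (cap binds)
Eastcliff USD: $312,768 × 0.02742 = $8,576.09856
Brackenridge Township: $312,768 × 0.00623 = $1,948.54464
City of Eastcliff: $312,768 × 0.00224 = $700.60032
Total = $11,225.24352

$11,225.24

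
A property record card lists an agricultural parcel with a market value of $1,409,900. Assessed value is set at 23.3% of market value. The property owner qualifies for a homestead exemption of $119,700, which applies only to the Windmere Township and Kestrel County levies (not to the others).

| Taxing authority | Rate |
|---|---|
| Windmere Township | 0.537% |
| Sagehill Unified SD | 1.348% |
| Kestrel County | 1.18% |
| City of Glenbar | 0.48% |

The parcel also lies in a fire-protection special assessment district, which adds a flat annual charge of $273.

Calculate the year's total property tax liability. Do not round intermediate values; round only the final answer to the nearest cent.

Assessed value = $1,409,900 × 0.233 = $328,506.7
Windmere Township: ($328,506.7 − $119,700) × 0.00537 = $208,806.7 × 0.00537 = $1,121.291979
Sagehill Unified SD: $328,506.7 × 0.01348 = $4,428.270316
Kestrel County: ($328,506.7 − $119,700) × 0.0118 = $208,806.7 × 0.0118 = $2,463.91906
City of Glenbar: $328,506.7 × 0.0048 = $1,576.83216
Levies subtotal = $9,590.313515
Total = $9,590.313515 + $273 = $9,863.313515

$9,863.31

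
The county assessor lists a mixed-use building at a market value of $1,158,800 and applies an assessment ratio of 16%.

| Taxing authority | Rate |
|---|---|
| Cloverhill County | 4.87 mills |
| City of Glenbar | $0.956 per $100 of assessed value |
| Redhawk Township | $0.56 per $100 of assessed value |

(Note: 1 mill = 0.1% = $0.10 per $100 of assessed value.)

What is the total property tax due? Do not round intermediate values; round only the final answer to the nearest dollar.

$3,714

Assessed value = $1,158,800 × 0.16 = $185,408
Cloverhill County: $185,408 × 0.00487 = $902.93696
City of Glenbar: $185,408 × 0.00956 = $1,772.50048
Redhawk Township: $185,408 × 0.0056 = $1,038.2848
Total = $3,713.72224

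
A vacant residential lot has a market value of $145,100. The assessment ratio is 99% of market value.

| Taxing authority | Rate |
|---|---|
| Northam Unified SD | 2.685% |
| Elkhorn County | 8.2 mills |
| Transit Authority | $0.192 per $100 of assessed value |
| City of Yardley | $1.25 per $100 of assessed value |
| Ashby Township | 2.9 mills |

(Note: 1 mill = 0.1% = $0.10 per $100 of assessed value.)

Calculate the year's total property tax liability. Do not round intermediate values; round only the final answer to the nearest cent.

$7,522.90

Assessed value = $145,100 × 0.99 = $143,649
Northam Unified SD: $143,649 × 0.02685 = $3,856.97565
Elkhorn County: $143,649 × 0.0082 = $1,177.9218
Transit Authority: $143,649 × 0.00192 = $275.80608
City of Yardley: $143,649 × 0.0125 = $1,795.6125
Ashby Township: $143,649 × 0.0029 = $416.5821
Total = $7,522.89813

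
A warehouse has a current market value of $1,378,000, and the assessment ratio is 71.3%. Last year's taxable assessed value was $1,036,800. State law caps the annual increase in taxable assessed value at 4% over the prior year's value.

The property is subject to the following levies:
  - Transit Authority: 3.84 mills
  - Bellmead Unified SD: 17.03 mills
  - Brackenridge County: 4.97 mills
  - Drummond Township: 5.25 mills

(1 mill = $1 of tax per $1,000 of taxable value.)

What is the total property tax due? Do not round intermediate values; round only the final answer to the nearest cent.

$30,546.36

Uncapped assessed value = $1,378,000 × 0.713 = $982,514
Cap limit = $1,036,800 × 1.04 = $1,078,272
Taxable assessed value = min($982,514, $1,078,272) = $982,514 (cap does not bind)
Transit Authority: $982,514 × 0.00384 = $3,772.85376
Bellmead Unified SD: $982,514 × 0.01703 = $16,732.21342
Brackenridge County: $982,514 × 0.00497 = $4,883.09458
Drummond Township: $982,514 × 0.00525 = $5,158.1985
Total = $30,546.36026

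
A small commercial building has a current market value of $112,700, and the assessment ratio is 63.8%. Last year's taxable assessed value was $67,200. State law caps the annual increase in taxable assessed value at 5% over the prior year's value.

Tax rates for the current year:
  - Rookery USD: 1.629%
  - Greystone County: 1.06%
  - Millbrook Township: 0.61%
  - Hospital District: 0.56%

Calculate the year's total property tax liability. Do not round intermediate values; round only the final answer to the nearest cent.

$2,722.91

Uncapped assessed value = $112,700 × 0.638 = $71,902.6
Cap limit = $67,200 × 1.05 = $70,560
Taxable assessed value = min($71,902.6, $70,560) = $70,560 (cap binds)
Rookery USD: $70,560 × 0.01629 = $1,149.4224
Greystone County: $70,560 × 0.0106 = $747.936
Millbrook Township: $70,560 × 0.0061 = $430.416
Hospital District: $70,560 × 0.0056 = $395.136
Total = $2,722.9104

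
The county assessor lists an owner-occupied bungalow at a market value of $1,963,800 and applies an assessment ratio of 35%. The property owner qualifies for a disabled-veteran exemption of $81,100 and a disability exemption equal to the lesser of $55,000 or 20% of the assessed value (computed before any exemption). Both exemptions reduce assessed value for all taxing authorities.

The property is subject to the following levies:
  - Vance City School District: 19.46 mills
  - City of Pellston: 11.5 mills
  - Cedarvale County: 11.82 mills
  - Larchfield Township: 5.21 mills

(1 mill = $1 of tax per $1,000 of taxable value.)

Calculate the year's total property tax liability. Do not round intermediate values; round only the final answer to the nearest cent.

$26,453.53

Assessed value = $1,963,800 × 0.35 = $687,330
Disability exemption = min($55,000, 20% × $687,330) = min($55,000, $137,466) = $55,000 (dollar cap binds)
Taxable value = $687,330 − $81,100 − $55,000 = $551,230
Vance City School District: $551,230 × 0.01946 = $10,726.9358
City of Pellston: $551,230 × 0.0115 = $6,339.145
Cedarvale County: $551,230 × 0.01182 = $6,515.5386
Larchfield Township: $551,230 × 0.00521 = $2,871.9083
Total = $26,453.5277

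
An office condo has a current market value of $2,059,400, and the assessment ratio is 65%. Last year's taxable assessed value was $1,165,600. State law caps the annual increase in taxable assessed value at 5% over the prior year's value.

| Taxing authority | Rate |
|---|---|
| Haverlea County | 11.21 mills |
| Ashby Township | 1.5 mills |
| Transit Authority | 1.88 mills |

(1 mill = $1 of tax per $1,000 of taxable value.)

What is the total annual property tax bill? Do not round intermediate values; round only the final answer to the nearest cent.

Uncapped assessed value = $2,059,400 × 0.65 = $1,338,610
Cap limit = $1,165,600 × 1.05 = $1,223,880
Taxable assessed value = min($1,338,610, $1,223,880) = $1,223,880 (cap binds)
Haverlea County: $1,223,880 × 0.01121 = $13,719.6948
Ashby Township: $1,223,880 × 0.0015 = $1,835.82
Transit Authority: $1,223,880 × 0.00188 = $2,300.8944
Total = $17,856.4092

$17,856.41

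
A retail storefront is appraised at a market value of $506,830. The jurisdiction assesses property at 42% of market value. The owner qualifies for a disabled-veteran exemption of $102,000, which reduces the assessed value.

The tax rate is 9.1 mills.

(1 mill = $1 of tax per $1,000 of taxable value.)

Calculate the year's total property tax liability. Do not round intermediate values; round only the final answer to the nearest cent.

Assessed value = $506,830 × 0.42 = $212,868.6
Taxable value = $212,868.6 − $102,000 = $110,868.6
Tax = $110,868.6 × 0.0091 = $1,008.90426

$1,008.90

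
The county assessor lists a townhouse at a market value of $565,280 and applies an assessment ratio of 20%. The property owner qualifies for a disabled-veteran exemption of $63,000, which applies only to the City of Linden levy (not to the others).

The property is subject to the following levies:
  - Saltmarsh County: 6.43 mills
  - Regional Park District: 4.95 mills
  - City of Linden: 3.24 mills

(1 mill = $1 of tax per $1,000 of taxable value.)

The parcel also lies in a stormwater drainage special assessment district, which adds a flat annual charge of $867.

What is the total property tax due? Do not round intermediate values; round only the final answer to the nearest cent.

Assessed value = $565,280 × 0.2 = $113,056
Saltmarsh County: $113,056 × 0.00643 = $726.95008
Regional Park District: $113,056 × 0.00495 = $559.6272
City of Linden: ($113,056 − $63,000) × 0.00324 = $50,056 × 0.00324 = $162.18144
Levies subtotal = $1,448.75872
Total = $1,448.75872 + $867 = $2,315.75872

$2,315.76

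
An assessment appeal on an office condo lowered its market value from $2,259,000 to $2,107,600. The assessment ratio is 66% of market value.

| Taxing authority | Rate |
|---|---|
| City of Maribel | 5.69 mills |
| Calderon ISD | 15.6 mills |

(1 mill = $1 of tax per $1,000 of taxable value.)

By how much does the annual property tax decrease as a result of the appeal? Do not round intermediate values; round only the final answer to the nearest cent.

$2,127.38

Old assessed value = $2,259,000 × 0.66 = $1,490,940
New assessed value = $2,107,600 × 0.66 = $1,391,016
Combined rate = 0.00569 + 0.0156 = 0.02129
Old tax = $1,490,940 × 0.02129 = $31,742.1126
New tax = $1,391,016 × 0.02129 = $29,614.73064
Reduction = $31,742.1126 − $29,614.73064 = $2,127.38196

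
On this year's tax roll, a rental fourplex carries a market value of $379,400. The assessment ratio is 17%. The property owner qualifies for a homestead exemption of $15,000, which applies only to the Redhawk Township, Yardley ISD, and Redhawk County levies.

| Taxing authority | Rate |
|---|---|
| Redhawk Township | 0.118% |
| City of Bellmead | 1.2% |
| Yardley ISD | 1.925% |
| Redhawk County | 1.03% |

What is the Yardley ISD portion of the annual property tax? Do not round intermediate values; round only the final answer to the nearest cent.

$952.84

Assessed value = $379,400 × 0.17 = $64,498
Yardley ISD taxable value = $64,498 − $15,000 = $49,498
Yardley ISD levy = $49,498 × 0.01925 = $952.8365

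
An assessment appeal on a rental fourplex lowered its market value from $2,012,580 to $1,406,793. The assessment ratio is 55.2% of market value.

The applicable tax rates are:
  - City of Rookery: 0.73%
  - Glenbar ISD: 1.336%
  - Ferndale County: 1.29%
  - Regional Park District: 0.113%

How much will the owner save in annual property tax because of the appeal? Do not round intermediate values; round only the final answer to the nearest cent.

$11,600.14

Old assessed value = $2,012,580 × 0.552 = $1,110,944.16
New assessed value = $1,406,793 × 0.552 = $776,549.736
Combined rate = 0.0073 + 0.01336 + 0.0129 + 0.00113 = 0.03469
Old tax = $1,110,944.16 × 0.03469 = $38,538.6529104
New tax = $776,549.736 × 0.03469 = $26,938.51034184
Reduction = $38,538.6529104 − $26,938.51034184 = $11,600.14256856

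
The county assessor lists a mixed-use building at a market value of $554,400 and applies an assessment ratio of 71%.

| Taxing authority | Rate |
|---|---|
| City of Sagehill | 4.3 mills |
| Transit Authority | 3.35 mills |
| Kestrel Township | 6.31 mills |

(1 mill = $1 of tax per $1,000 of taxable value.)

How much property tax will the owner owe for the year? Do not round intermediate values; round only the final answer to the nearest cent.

Assessed value = $554,400 × 0.71 = $393,624
City of Sagehill: $393,624 × 0.0043 = $1,692.5832
Transit Authority: $393,624 × 0.00335 = $1,318.6404
Kestrel Township: $393,624 × 0.00631 = $2,483.76744
Total = $1,692.5832 + $1,318.6404 + $2,483.76744 = $5,494.99104

$5,494.99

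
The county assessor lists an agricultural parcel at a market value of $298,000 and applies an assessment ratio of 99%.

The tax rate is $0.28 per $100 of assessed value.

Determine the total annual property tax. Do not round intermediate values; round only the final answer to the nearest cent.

Assessed value = $298,000 × 0.99 = $295,020
Tax = $295,020 × 0.0028 = $826.056

$826.06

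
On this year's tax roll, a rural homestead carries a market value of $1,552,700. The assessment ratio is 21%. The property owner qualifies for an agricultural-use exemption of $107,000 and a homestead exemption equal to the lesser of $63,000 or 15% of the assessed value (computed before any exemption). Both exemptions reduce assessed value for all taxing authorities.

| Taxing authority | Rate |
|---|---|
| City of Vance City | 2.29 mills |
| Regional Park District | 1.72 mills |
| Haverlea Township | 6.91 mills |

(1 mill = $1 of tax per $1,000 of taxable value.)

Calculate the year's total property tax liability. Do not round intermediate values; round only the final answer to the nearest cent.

Assessed value = $1,552,700 × 0.21 = $326,067
Homestead exemption = min($63,000, 15% × $326,067) = min($63,000, $48,910.05) = $48,910.05 (percentage binds)
Taxable value = $326,067 − $107,000 − $48,910.05 = $170,156.95
City of Vance City: $170,156.95 × 0.00229 = $389.6594155
Regional Park District: $170,156.95 × 0.00172 = $292.669954
Haverlea Township: $170,156.95 × 0.00691 = $1,175.7845245
Total = $1,858.113894

$1,858.11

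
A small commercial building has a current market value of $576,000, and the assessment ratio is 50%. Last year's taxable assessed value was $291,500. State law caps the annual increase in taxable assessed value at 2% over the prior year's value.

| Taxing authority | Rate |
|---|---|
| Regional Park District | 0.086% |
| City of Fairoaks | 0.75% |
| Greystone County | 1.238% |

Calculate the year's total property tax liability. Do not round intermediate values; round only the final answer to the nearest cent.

$5,973.12

Uncapped assessed value = $576,000 × 0.5 = $288,000
Cap limit = $291,500 × 1.02 = $297,330
Taxable assessed value = min($288,000, $297,330) = $288,000 (cap does not bind)
Regional Park District: $288,000 × 0.00086 = $247.68
City of Fairoaks: $288,000 × 0.0075 = $2,160
Greystone County: $288,000 × 0.01238 = $3,565.44
Total = $5,973.12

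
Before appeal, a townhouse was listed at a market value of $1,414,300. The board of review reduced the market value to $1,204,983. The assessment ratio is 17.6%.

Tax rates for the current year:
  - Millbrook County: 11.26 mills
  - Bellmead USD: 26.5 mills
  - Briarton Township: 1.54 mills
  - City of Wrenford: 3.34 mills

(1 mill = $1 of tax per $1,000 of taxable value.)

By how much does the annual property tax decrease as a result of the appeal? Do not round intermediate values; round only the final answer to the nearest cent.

$1,570.85

Old assessed value = $1,414,300 × 0.176 = $248,916.8
New assessed value = $1,204,983 × 0.176 = $212,077.008
Combined rate = 0.01126 + 0.0265 + 0.00154 + 0.00334 = 0.04264
Old tax = $248,916.8 × 0.04264 = $10,613.812352
New tax = $212,077.008 × 0.04264 = $9,042.96362112
Reduction = $10,613.812352 − $9,042.96362112 = $1,570.84873088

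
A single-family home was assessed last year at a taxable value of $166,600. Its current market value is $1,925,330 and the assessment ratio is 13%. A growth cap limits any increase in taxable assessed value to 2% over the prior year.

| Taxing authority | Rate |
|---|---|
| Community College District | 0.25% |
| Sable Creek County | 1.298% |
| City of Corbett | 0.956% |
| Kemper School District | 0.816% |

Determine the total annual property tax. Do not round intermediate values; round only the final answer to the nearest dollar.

Uncapped assessed value = $1,925,330 × 0.13 = $250,292.9
Cap limit = $166,600 × 1.02 = $169,932
Taxable assessed value = min($250,292.9, $169,932) = $169,932 (cap binds)
Community College District: $169,932 × 0.0025 = $424.83
Sable Creek County: $169,932 × 0.01298 = $2,205.71736
City of Corbett: $169,932 × 0.00956 = $1,624.54992
Kemper School District: $169,932 × 0.00816 = $1,386.64512
Total = $5,641.7424

$5,642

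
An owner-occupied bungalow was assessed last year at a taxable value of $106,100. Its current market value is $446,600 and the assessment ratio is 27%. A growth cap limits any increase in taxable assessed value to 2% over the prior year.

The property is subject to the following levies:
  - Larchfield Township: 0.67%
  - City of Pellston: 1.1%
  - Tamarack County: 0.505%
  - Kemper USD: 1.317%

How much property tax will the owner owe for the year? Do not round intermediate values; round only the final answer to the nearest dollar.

$3,887

Uncapped assessed value = $446,600 × 0.27 = $120,582
Cap limit = $106,100 × 1.02 = $108,222
Taxable assessed value = min($120,582, $108,222) = $108,222 (cap binds)
Larchfield Township: $108,222 × 0.0067 = $725.0874
City of Pellston: $108,222 × 0.011 = $1,190.442
Tamarack County: $108,222 × 0.00505 = $546.5211
Kemper USD: $108,222 × 0.01317 = $1,425.28374
Total = $3,887.33424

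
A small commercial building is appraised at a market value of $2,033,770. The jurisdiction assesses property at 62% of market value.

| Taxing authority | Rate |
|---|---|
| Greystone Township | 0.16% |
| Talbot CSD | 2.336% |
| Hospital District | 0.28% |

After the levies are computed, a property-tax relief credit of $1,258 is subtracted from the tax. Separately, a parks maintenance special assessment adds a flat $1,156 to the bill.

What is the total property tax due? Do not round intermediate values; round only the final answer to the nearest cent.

$34,901.62

Assessed value = $2,033,770 × 0.62 = $1,260,937.4
Greystone Township: $1,260,937.4 × 0.0016 = $2,017.49984
Talbot CSD: $1,260,937.4 × 0.02336 = $29,455.497664
Hospital District: $1,260,937.4 × 0.0028 = $3,530.62472
Levies subtotal = $35,003.622224
After credit = $35,003.622224 − $1,258 = $33,745.622224
Total = $33,745.622224 + $1,156 = $34,901.622224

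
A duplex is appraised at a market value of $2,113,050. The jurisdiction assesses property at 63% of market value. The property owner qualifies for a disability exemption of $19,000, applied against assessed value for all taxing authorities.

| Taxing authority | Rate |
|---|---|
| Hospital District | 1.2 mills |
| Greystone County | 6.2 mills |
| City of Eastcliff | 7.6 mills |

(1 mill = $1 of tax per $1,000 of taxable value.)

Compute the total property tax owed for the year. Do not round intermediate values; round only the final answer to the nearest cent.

Assessed value = $2,113,050 × 0.63 = $1,331,221.5
Taxable value = $1,331,221.5 − $19,000 = $1,312,221.5
Hospital District: $1,312,221.5 × 0.0012 = $1,574.6658
Greystone County: $1,312,221.5 × 0.0062 = $8,135.7733
City of Eastcliff: $1,312,221.5 × 0.0076 = $9,972.8834
Total = $1,574.6658 + $8,135.7733 + $9,972.8834 = $19,683.3225

$19,683.32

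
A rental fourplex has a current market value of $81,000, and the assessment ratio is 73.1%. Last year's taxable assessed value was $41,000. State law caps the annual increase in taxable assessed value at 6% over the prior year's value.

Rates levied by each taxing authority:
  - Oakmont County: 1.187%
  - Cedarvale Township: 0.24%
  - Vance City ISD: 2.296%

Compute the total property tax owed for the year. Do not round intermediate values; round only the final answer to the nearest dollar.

Uncapped assessed value = $81,000 × 0.731 = $59,211
Cap limit = $41,000 × 1.06 = $43,460
Taxable assessed value = min($59,211, $43,460) = $43,460 (cap binds)
Oakmont County: $43,460 × 0.01187 = $515.8702
Cedarvale Township: $43,460 × 0.0024 = $104.304
Vance City ISD: $43,460 × 0.02296 = $997.8416
Total = $1,618.0158

$1,618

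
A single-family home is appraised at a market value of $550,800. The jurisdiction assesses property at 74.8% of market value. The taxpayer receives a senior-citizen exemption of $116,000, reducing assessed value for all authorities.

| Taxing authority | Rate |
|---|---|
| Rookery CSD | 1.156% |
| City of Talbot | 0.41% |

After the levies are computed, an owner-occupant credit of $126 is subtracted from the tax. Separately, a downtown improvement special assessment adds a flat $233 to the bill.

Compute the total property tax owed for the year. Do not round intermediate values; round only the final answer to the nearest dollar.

$4,742

Assessed value = $550,800 × 0.748 = $411,998.4
Taxable value = $411,998.4 − $116,000 = $295,998.4
Rookery CSD: $295,998.4 × 0.01156 = $3,421.741504
City of Talbot: $295,998.4 × 0.0041 = $1,213.59344
Levies subtotal = $4,635.334944
After credit = $4,635.334944 − $126 = $4,509.334944
Total = $4,509.334944 + $233 = $4,742.334944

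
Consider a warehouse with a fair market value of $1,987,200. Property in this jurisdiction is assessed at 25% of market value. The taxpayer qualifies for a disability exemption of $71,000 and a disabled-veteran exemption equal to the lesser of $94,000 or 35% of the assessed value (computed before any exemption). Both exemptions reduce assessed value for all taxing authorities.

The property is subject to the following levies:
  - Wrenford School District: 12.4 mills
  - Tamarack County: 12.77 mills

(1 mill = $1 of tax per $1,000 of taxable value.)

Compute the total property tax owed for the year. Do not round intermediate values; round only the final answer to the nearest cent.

$8,351.41

Assessed value = $1,987,200 × 0.25 = $496,800
Disabled-veteran exemption = min($94,000, 35% × $496,800) = min($94,000, $173,880) = $94,000 (dollar cap binds)
Taxable value = $496,800 − $71,000 − $94,000 = $331,800
Wrenford School District: $331,800 × 0.0124 = $4,114.32
Tamarack County: $331,800 × 0.01277 = $4,237.086
Total = $8,351.406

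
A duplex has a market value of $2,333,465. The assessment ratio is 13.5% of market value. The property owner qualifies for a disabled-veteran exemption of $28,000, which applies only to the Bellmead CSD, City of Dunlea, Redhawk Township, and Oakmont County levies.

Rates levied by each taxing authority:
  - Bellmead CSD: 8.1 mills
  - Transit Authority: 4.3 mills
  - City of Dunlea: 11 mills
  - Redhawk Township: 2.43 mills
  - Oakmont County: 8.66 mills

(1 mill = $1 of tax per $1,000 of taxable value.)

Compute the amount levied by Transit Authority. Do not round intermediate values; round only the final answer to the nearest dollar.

$1,355

Assessed value = $2,333,465 × 0.135 = $315,017.775
Transit Authority taxable value = $315,017.775 (exemption does not apply)
Transit Authority levy = $315,017.775 × 0.0043 = $1,354.5764325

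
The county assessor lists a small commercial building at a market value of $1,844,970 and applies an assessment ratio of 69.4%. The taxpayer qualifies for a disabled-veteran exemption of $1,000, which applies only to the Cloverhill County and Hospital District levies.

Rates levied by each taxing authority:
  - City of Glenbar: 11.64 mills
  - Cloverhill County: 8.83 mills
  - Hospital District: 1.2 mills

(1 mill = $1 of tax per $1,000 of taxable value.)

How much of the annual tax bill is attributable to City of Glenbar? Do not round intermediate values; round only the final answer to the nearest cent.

Assessed value = $1,844,970 × 0.694 = $1,280,409.18
City of Glenbar taxable value = $1,280,409.18 (exemption does not apply)
City of Glenbar levy = $1,280,409.18 × 0.01164 = $14,903.9628552

$14,903.96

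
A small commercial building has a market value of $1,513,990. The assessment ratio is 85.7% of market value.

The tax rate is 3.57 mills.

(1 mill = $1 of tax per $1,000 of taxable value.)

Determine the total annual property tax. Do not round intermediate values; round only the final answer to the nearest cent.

Assessed value = $1,513,990 × 0.857 = $1,297,489.43
Tax = $1,297,489.43 × 0.00357 = $4,632.0372651

$4,632.04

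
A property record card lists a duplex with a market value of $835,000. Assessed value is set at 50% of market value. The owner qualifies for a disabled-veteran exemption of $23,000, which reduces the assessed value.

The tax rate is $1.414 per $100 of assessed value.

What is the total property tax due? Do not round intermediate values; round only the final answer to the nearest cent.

Assessed value = $835,000 × 0.5 = $417,500
Taxable value = $417,500 − $23,000 = $394,500
Tax = $394,500 × 0.01414 = $5,578.23

$5,578.23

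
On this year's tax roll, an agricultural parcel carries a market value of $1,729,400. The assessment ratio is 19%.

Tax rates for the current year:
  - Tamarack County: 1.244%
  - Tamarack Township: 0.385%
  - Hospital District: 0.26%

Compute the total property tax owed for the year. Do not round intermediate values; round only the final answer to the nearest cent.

$6,206.99

Assessed value = $1,729,400 × 0.19 = $328,586
Tamarack County: $328,586 × 0.01244 = $4,087.60984
Tamarack Township: $328,586 × 0.00385 = $1,265.0561
Hospital District: $328,586 × 0.0026 = $854.3236
Total = $4,087.60984 + $1,265.0561 + $854.3236 = $6,206.98954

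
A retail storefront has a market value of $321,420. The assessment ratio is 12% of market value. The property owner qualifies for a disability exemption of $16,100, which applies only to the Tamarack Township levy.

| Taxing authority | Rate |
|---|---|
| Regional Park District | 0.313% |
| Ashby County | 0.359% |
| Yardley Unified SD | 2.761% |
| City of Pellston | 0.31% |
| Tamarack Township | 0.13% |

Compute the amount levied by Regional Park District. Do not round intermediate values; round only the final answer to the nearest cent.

Assessed value = $321,420 × 0.12 = $38,570.4
Regional Park District taxable value = $38,570.4 (exemption does not apply)
Regional Park District levy = $38,570.4 × 0.00313 = $120.725352

$120.73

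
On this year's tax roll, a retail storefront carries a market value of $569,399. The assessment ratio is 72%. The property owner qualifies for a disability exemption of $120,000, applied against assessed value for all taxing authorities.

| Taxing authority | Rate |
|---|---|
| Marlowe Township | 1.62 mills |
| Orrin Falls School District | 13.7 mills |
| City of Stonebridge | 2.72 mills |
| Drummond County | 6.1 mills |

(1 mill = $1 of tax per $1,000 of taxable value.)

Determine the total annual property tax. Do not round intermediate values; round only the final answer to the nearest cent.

$6,999.81

Assessed value = $569,399 × 0.72 = $409,967.28
Taxable value = $409,967.28 − $120,000 = $289,967.28
Marlowe Township: $289,967.28 × 0.00162 = $469.7469936
Orrin Falls School District: $289,967.28 × 0.0137 = $3,972.551736
City of Stonebridge: $289,967.28 × 0.00272 = $788.7110016
Drummond County: $289,967.28 × 0.0061 = $1,768.800408
Total = $469.7469936 + $3,972.551736 + $788.7110016 + $1,768.800408 = $6,999.8101392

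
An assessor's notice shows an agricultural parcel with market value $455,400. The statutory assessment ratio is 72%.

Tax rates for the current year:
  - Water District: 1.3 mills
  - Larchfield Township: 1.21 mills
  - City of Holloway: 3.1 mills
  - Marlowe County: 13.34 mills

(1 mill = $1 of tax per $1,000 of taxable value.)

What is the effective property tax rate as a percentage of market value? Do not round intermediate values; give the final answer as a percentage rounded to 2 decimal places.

Assessed value = $455,400 × 0.72 = $327,888
Water District: $327,888 × 0.0013 = $426.2544
Larchfield Township: $327,888 × 0.00121 = $396.74448
City of Holloway: $327,888 × 0.0031 = $1,016.4528
Marlowe County: $327,888 × 0.01334 = $4,374.02592
Total tax = $6,213.4776
Effective rate = $6,213.4776 ÷ $455,400 = 1.36% of market value

1.36%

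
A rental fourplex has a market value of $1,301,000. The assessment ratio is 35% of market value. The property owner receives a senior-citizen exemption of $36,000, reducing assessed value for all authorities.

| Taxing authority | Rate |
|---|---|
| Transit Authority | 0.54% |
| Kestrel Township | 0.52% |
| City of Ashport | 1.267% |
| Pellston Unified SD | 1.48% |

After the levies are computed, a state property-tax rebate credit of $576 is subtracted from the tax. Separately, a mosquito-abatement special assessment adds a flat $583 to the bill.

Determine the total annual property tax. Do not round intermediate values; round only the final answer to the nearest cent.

Assessed value = $1,301,000 × 0.35 = $455,350
Taxable value = $455,350 − $36,000 = $419,350
Transit Authority: $419,350 × 0.0054 = $2,264.49
Kestrel Township: $419,350 × 0.0052 = $2,180.62
City of Ashport: $419,350 × 0.01267 = $5,313.1645
Pellston Unified SD: $419,350 × 0.0148 = $6,206.38
Levies subtotal = $15,964.6545
After credit = $15,964.6545 − $576 = $15,388.6545
Total = $15,388.6545 + $583 = $15,971.6545

$15,971.65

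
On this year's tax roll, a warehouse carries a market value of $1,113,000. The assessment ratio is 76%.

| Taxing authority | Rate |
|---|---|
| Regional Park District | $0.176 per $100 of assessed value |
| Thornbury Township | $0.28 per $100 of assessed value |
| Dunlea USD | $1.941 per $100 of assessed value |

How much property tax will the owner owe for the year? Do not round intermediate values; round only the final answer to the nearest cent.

$20,275.74

Assessed value = $1,113,000 × 0.76 = $845,880
Regional Park District: $845,880 × 0.00176 = $1,488.7488
Thornbury Township: $845,880 × 0.0028 = $2,368.464
Dunlea USD: $845,880 × 0.01941 = $16,418.5308
Total = $1,488.7488 + $2,368.464 + $16,418.5308 = $20,275.7436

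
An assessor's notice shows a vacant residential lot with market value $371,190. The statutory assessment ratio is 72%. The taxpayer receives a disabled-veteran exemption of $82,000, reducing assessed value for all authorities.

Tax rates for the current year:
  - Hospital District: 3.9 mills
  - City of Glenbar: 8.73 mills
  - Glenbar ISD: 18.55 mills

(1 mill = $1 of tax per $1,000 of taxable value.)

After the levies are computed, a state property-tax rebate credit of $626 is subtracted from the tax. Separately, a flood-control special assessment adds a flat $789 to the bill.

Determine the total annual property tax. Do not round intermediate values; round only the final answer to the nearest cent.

$5,939.31

Assessed value = $371,190 × 0.72 = $267,256.8
Taxable value = $267,256.8 − $82,000 = $185,256.8
Hospital District: $185,256.8 × 0.0039 = $722.50152
City of Glenbar: $185,256.8 × 0.00873 = $1,617.291864
Glenbar ISD: $185,256.8 × 0.01855 = $3,436.51364
Levies subtotal = $5,776.307024
After credit = $5,776.307024 − $626 = $5,150.307024
Total = $5,150.307024 + $789 = $5,939.307024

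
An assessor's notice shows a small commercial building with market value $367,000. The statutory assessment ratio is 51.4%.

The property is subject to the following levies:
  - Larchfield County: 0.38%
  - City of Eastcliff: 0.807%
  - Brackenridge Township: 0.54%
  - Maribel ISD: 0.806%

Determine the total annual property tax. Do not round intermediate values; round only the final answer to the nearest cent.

$4,778.20

Assessed value = $367,000 × 0.514 = $188,638
Larchfield County: $188,638 × 0.0038 = $716.8244
City of Eastcliff: $188,638 × 0.00807 = $1,522.30866
Brackenridge Township: $188,638 × 0.0054 = $1,018.6452
Maribel ISD: $188,638 × 0.00806 = $1,520.42228
Total = $716.8244 + $1,522.30866 + $1,018.6452 + $1,520.42228 = $4,778.20054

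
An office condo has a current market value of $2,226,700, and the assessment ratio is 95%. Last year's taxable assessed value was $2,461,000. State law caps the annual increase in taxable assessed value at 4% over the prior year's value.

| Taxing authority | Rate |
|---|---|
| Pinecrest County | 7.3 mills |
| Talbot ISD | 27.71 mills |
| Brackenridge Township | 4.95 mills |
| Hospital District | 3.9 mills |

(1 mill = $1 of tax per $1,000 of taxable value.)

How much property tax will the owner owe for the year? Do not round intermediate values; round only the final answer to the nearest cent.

$92,779.91

Uncapped assessed value = $2,226,700 × 0.95 = $2,115,365
Cap limit = $2,461,000 × 1.04 = $2,559,440
Taxable assessed value = min($2,115,365, $2,559,440) = $2,115,365 (cap does not bind)
Pinecrest County: $2,115,365 × 0.0073 = $15,442.1645
Talbot ISD: $2,115,365 × 0.02771 = $58,616.76415
Brackenridge Township: $2,115,365 × 0.00495 = $10,471.05675
Hospital District: $2,115,365 × 0.0039 = $8,249.9235
Total = $92,779.9089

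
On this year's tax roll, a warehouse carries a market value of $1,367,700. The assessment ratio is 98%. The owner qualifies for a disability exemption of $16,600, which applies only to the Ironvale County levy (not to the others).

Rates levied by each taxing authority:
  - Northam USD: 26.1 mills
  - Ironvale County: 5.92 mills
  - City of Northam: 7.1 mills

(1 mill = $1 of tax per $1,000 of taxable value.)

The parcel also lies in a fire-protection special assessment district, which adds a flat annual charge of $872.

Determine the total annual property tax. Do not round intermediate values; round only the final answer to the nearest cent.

Assessed value = $1,367,700 × 0.98 = $1,340,346
Northam USD: $1,340,346 × 0.0261 = $34,983.0306
Ironvale County: ($1,340,346 − $16,600) × 0.00592 = $1,323,746 × 0.00592 = $7,836.57632
City of Northam: $1,340,346 × 0.0071 = $9,516.4566
Levies subtotal = $52,336.06352
Total = $52,336.06352 + $872 = $53,208.06352

$53,208.06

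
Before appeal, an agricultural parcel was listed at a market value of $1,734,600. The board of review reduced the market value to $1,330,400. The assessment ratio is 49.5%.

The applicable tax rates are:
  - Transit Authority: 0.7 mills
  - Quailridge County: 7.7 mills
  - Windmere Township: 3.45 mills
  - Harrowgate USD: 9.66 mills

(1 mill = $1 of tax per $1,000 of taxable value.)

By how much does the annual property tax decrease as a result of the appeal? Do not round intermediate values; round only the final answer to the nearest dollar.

$4,304

Old assessed value = $1,734,600 × 0.495 = $858,627
New assessed value = $1,330,400 × 0.495 = $658,548
Combined rate = 0.0007 + 0.0077 + 0.00345 + 0.00966 = 0.02151
Old tax = $858,627 × 0.02151 = $18,469.06677
New tax = $658,548 × 0.02151 = $14,165.36748
Reduction = $18,469.06677 − $14,165.36748 = $4,303.69929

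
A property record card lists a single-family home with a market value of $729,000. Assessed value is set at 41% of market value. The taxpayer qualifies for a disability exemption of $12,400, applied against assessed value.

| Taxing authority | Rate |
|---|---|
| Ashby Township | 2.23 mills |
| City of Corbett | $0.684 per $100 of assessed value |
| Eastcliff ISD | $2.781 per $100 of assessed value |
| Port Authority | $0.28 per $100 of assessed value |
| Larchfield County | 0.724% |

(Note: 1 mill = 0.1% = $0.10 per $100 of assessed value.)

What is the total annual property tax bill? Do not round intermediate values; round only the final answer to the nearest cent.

Assessed value = $729,000 × 0.41 = $298,890
Taxable value = $298,890 − $12,400 = $286,490
Ashby Township: $286,490 × 0.00223 = $638.8727
City of Corbett: $286,490 × 0.00684 = $1,959.5916
Eastcliff ISD: $286,490 × 0.02781 = $7,967.2869
Port Authority: $286,490 × 0.0028 = $802.172
Larchfield County: $286,490 × 0.00724 = $2,074.1876
Total = $13,442.1108

$13,442.11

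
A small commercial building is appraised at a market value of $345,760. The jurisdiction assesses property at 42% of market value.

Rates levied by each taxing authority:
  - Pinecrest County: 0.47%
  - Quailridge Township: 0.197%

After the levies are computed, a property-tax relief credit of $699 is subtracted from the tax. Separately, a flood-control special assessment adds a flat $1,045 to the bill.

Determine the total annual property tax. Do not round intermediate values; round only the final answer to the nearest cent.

$1,314.61

Assessed value = $345,760 × 0.42 = $145,219.2
Pinecrest County: $145,219.2 × 0.0047 = $682.53024
Quailridge Township: $145,219.2 × 0.00197 = $286.081824
Levies subtotal = $968.612064
After credit = $968.612064 − $699 = $269.612064
Total = $269.612064 + $1,045 = $1,314.612064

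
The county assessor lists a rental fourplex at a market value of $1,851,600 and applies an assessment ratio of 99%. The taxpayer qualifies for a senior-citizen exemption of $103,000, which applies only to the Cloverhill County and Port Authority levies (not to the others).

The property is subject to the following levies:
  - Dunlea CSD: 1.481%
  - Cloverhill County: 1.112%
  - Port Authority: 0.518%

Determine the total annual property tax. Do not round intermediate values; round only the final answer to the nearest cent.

Assessed value = $1,851,600 × 0.99 = $1,833,084
Dunlea CSD: $1,833,084 × 0.01481 = $27,147.97404
Cloverhill County: ($1,833,084 − $103,000) × 0.01112 = $1,730,084 × 0.01112 = $19,238.53408
Port Authority: ($1,833,084 − $103,000) × 0.00518 = $1,730,084 × 0.00518 = $8,961.83512
Total = $55,348.34324

$55,348.34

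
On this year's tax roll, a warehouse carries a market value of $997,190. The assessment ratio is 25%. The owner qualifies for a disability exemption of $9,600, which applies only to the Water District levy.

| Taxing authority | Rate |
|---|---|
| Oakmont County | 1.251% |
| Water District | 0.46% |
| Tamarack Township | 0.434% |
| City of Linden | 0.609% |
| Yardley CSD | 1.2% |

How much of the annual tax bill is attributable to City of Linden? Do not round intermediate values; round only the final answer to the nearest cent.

Assessed value = $997,190 × 0.25 = $249,297.5
City of Linden taxable value = $249,297.5 (exemption does not apply)
City of Linden levy = $249,297.5 × 0.00609 = $1,518.221775

$1,518.22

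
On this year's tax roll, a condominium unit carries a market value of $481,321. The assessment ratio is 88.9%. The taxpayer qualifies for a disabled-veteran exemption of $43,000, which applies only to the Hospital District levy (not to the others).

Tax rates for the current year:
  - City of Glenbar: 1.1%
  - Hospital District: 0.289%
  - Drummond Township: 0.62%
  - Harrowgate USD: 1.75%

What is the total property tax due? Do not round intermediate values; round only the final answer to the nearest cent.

Assessed value = $481,321 × 0.889 = $427,894.369
City of Glenbar: $427,894.369 × 0.011 = $4,706.838059
Hospital District: ($427,894.369 − $43,000) × 0.00289 = $384,894.369 × 0.00289 = $1,112.34472641
Drummond Township: $427,894.369 × 0.0062 = $2,652.9450878
Harrowgate USD: $427,894.369 × 0.0175 = $7,488.1514575
Total = $15,960.27933071

$15,960.28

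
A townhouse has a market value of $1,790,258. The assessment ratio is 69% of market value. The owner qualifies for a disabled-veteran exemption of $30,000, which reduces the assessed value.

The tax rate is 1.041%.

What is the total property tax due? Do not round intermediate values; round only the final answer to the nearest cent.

Assessed value = $1,790,258 × 0.69 = $1,235,278.02
Taxable value = $1,235,278.02 − $30,000 = $1,205,278.02
Tax = $1,205,278.02 × 0.01041 = $12,546.9441882

$12,546.94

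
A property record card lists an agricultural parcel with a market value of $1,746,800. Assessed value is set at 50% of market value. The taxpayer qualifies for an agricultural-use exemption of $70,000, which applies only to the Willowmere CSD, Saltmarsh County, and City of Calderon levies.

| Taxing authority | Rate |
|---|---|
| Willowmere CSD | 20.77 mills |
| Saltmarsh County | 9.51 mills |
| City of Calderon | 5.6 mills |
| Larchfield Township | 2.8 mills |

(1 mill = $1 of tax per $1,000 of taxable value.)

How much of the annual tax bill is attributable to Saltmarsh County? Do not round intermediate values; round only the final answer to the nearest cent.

$7,640.33

Assessed value = $1,746,800 × 0.5 = $873,400
Saltmarsh County taxable value = $873,400 − $70,000 = $803,400
Saltmarsh County levy = $803,400 × 0.00951 = $7,640.334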